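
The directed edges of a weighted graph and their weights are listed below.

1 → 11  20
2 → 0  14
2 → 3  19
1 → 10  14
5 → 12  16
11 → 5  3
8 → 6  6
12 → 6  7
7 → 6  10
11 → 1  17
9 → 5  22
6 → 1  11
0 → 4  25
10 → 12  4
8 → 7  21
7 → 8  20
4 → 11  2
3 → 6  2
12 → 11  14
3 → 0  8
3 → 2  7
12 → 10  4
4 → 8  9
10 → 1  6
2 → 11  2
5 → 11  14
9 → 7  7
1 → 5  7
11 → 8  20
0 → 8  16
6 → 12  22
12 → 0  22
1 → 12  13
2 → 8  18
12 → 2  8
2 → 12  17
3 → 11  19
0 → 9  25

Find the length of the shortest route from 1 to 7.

60

Enumerating some paths:
1 → 5 → 11 → 8 → 7: 7+14+20+21 = 62
1 → 12 → 2 → 11 → 8 → 7: 13+8+2+20+21 = 64
1 → 11 → 8 → 7: 20+20+21 = 61
1 → 12 → 2 → 8 → 7: 13+8+18+21 = 60
The minimum is 60 via 1 → 12 → 2 → 8 → 7.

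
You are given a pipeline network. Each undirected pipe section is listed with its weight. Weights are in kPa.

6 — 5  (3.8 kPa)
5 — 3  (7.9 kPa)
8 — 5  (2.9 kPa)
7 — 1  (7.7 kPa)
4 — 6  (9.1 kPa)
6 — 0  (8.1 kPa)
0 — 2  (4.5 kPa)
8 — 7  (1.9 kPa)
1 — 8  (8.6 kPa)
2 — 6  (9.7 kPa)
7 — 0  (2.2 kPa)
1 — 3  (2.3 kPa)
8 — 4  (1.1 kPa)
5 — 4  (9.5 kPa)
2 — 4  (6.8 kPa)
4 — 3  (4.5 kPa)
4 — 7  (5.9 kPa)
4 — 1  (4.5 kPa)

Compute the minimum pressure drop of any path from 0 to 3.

Compare a few routes:
0–7–4–3: 2.2+5.9+4.5 = 12.6
0–7–1–3: 2.2+7.7+2.3 = 12.2
0–7–8–4–3: 2.2+1.9+1.1+4.5 = 9.7
0–7–8–4–1–3: 2.2+1.9+1.1+4.5+2.3 = 12
Cheapest is 0–7–8–4–3 at 9.7 kPa.

9.7 kPa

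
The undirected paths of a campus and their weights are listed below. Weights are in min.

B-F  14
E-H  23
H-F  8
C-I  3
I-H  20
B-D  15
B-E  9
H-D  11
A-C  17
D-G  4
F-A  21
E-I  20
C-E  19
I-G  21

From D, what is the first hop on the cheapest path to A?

Compare a few routes:
D–H–F–A: 11+8+21 = 40
D–G–I–C–A: 4+21+3+17 = 45
D–B–F–A: 15+14+21 = 50
The minimum is 40 min via D–H–F–A.
So from D the first move is to H.

H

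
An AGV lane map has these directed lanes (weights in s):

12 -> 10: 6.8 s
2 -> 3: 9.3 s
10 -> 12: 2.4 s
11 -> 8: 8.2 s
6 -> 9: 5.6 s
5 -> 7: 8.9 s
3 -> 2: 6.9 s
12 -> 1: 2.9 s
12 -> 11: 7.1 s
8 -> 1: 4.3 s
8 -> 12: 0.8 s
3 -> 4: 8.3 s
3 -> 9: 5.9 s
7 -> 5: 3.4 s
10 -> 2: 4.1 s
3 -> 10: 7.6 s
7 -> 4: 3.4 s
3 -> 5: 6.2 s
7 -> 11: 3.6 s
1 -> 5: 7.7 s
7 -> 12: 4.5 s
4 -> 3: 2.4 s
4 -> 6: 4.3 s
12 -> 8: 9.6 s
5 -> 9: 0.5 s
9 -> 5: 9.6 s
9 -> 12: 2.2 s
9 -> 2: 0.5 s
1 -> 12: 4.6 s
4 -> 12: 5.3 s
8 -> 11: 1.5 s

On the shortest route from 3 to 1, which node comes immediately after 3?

Compare a few routes:
3–5–9–12–1: 6.2+0.5+2.2+2.9 = 11.8
3–9–12–1: 5.9+2.2+2.9 = 11
Cheapest is 3–9–12–1 at 11 s.
So from 3 the first move is to 9.

9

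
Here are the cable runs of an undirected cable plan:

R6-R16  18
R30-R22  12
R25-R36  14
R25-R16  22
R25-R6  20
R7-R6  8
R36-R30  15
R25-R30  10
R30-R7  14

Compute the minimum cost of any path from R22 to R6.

Candidate routes:
R22 → R30 → R7 → R6: 12+14+8 = 34
R22 → R30 → R36 → R25 → R6: 12+15+14+20 = 61
R22 → R30 → R25 → R6: 12+10+20 = 42
The minimum is 34 via R22 → R30 → R7 → R6.

34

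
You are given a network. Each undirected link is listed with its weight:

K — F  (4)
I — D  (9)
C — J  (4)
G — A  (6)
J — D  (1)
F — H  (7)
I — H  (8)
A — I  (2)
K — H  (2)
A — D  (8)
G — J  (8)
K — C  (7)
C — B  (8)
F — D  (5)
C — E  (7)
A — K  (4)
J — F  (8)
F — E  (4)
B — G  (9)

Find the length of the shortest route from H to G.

12

Settle nodes by increasing distance from H:
H: 0
K: 2  (via H)
A: 6  (via K)
F: 6  (via K)
I: 8  (via H)
C: 9  (via K)
E: 10  (via F)
D: 11  (via F)
G: 12  (via A)
Shortest route: H → K → A → G = 12.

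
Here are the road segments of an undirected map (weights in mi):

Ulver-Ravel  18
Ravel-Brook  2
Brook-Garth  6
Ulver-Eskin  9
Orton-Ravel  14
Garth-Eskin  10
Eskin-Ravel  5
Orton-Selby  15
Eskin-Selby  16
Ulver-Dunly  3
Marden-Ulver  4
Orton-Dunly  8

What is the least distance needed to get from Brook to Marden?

Candidate routes:
Brook–Ravel–Ulver–Marden: 2+18+4 = 24
Brook–Ravel–Eskin–Ulver–Marden: 2+5+9+4 = 20
Cheapest is Brook–Ravel–Eskin–Ulver–Marden at 20 mi.

20 mi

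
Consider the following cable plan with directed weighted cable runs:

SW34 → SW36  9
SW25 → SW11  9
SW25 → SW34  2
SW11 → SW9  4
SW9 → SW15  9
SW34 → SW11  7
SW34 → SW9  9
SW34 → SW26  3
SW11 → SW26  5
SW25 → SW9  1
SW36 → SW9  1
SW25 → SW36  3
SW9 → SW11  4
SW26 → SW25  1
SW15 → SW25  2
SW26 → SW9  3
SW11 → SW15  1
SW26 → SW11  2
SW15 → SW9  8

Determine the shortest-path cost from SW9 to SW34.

9

Settle nodes by increasing distance from SW9:
SW9: 0
SW11: 4  (via SW9)
SW15: 5  (via SW11)
SW25: 7  (via SW15)
SW26: 9  (via SW11)
SW34: 9  (via SW25)
Shortest route: SW9 → SW11 → SW15 → SW25 → SW34 = 9.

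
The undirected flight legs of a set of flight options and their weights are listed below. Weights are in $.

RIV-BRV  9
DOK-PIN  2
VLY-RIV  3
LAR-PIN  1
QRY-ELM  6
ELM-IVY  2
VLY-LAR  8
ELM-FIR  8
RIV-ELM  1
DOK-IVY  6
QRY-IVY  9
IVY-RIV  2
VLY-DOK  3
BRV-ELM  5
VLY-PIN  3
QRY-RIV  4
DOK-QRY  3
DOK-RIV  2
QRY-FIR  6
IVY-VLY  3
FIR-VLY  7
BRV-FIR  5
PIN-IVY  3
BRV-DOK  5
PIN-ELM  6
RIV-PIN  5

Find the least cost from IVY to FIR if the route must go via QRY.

Shortest IVY→QRY: IVY → RIV → QRY = 6
Shortest QRY→FIR: QRY → FIR = 6
Total via QRY: 6 + 6 = $12.

$12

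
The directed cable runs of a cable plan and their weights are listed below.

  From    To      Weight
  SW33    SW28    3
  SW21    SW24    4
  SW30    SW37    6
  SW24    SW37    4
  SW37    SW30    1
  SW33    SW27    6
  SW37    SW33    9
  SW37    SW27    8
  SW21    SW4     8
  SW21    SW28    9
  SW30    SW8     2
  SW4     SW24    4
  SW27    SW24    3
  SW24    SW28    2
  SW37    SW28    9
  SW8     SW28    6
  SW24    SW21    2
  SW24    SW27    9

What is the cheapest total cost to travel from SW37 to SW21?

13

Candidate routes:
SW37 → SW33 → SW27 → SW24 → SW21: 9+6+3+2 = 20
SW37 → SW27 → SW24 → SW21: 8+3+2 = 13
Cheapest is SW37 → SW27 → SW24 → SW21 at 13.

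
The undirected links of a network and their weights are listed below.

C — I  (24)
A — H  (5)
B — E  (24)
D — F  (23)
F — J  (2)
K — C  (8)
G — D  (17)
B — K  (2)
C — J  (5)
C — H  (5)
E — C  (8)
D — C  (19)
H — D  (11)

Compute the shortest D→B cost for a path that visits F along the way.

Shortest D→F: D–F = 23
Best F to B: F–J–C–K–B costing 17
Total via F: 23 + 17 = 40.

40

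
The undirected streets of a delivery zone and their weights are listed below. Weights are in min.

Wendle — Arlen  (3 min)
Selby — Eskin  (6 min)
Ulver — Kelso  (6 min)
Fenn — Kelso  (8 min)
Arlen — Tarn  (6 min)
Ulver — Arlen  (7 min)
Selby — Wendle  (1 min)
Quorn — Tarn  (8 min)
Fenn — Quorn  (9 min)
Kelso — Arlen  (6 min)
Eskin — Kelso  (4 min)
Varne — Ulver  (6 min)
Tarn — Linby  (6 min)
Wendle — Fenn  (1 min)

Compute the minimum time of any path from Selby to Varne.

Enumerating some paths:
Selby–Wendle–Fenn–Kelso–Ulver–Varne: 1+1+8+6+6 = 22
Selby–Eskin–Kelso–Ulver–Varne: 6+4+6+6 = 22
Selby–Wendle–Arlen–Ulver–Varne: 1+3+7+6 = 17
Cheapest is Selby–Wendle–Arlen–Ulver–Varne at 17 min.

17 min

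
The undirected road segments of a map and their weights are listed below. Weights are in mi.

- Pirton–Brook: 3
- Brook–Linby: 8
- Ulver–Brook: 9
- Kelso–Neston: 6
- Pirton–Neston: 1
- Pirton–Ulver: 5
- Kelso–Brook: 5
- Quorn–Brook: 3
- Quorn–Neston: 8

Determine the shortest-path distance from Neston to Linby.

12 mi

Shortest distances from Neston:
Neston: 0
Pirton: 1  (via Neston)
Brook: 4  (via Pirton)
Ulver: 6  (via Pirton)
Kelso: 6  (via Neston)
Quorn: 7  (via Brook)
Linby: 12  (via Brook)
Shortest route: Neston–Pirton–Brook–Linby = 12 mi.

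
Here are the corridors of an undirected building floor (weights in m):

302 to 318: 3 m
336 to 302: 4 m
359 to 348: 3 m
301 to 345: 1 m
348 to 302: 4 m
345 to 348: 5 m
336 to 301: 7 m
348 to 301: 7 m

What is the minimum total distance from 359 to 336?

Shortest distances from 359:
359: 0
348: 3  (via 359)
302: 7  (via 348)
345: 8  (via 348)
301: 9  (via 345)
318: 10  (via 302)
336: 11  (via 302)
Shortest route: 359–348–302–336 = 11 m.

11 m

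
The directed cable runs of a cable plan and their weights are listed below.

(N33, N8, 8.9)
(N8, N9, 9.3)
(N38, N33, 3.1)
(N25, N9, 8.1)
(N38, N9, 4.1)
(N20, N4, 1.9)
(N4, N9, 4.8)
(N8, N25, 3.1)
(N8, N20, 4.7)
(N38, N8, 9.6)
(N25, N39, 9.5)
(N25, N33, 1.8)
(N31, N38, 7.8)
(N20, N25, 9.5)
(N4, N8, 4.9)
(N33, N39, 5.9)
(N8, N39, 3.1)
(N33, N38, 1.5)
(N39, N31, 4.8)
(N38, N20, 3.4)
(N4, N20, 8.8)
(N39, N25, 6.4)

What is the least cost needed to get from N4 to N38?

Compare a few routes:
N4–N8–N25–N33–N38: 4.9+3.1+1.8+1.5 = 11.3
N4–N8–N39–N31–N38: 4.9+3.1+4.8+7.8 = 20.6
N4–N8–N39–N25–N33–N38: 4.9+3.1+6.4+1.8+1.5 = 17.7
The minimum is 11.3 via N4–N8–N25–N33–N38.

11.3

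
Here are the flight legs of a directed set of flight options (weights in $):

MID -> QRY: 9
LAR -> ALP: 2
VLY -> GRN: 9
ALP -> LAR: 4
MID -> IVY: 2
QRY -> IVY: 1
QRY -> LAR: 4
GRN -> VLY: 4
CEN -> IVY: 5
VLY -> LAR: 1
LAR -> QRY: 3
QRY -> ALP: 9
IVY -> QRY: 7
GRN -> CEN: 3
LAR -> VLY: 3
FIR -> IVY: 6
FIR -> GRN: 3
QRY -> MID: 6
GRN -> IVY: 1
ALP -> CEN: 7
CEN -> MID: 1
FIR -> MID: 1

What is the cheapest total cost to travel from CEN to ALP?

Running Dijkstra from CEN:
CEN: 0
MID: 1  (via CEN)
IVY: 3  (via MID)
QRY: 10  (via MID)
LAR: 14  (via QRY)
ALP: 16  (via LAR)
Shortest route: CEN–MID–QRY–LAR–ALP = $16.

$16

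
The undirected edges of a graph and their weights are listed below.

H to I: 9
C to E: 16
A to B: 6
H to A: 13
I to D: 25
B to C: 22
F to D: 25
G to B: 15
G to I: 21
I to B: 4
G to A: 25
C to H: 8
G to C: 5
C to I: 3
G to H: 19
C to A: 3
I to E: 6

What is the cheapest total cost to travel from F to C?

Running Dijkstra from F:
F: 0
D: 25  (via F)
I: 50  (via D)
C: 53  (via I)
Shortest route: F → D → I → C = 53.

53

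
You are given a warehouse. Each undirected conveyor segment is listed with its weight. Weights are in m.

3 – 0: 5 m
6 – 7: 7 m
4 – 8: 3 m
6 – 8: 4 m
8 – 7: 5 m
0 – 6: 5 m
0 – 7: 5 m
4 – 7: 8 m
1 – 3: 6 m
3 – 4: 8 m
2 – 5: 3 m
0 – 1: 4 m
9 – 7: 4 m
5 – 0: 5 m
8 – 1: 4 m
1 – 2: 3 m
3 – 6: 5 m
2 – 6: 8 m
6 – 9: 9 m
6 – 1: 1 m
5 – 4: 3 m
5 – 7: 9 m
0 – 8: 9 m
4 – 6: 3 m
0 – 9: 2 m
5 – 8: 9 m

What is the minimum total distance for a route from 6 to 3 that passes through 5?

Best 6 to 5: 6 → 4 → 5 costing 6
Best 5 to 3: 5 → 0 → 3 costing 10
Total via 5: 6 + 10 = 16 m.

16 m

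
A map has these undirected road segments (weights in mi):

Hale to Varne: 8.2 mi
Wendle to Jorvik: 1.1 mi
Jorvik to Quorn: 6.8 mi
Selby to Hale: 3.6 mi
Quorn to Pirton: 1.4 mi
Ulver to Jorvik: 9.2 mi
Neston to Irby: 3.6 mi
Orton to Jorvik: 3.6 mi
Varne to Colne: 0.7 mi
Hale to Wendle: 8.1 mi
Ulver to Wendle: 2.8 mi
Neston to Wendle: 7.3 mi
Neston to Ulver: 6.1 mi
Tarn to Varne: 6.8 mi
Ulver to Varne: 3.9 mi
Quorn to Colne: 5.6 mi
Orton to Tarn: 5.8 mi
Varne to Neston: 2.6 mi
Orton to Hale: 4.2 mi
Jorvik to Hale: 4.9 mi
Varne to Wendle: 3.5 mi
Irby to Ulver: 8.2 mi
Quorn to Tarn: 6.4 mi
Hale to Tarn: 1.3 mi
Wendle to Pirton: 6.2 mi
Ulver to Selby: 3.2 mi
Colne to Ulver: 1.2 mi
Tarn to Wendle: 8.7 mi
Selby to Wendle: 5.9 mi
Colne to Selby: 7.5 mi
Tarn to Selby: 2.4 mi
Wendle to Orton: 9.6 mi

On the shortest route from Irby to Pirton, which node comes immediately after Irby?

Compare a few routes:
Irby - Neston - Varne - Colne - Quorn - Pirton: 3.6+2.6+0.7+5.6+1.4 = 13.9
Irby - Neston - Varne - Wendle - Pirton: 3.6+2.6+3.5+6.2 = 15.9
Cheapest is Irby - Neston - Varne - Colne - Quorn - Pirton at 13.9 mi.
So from Irby the first move is to Neston.

Neston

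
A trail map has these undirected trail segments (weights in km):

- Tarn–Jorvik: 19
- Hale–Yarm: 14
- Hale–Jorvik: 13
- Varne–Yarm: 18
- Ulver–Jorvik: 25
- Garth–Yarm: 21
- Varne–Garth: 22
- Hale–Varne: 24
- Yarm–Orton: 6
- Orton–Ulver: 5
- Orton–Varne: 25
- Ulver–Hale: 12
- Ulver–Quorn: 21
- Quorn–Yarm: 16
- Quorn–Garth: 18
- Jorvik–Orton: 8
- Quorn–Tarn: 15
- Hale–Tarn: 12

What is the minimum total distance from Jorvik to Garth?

Enumerating some paths:
Jorvik - Orton - Yarm - Garth: 8+6+21 = 35
Jorvik - Hale - Yarm - Garth: 13+14+21 = 48
Cheapest is Jorvik - Orton - Yarm - Garth at 35 km.

35 km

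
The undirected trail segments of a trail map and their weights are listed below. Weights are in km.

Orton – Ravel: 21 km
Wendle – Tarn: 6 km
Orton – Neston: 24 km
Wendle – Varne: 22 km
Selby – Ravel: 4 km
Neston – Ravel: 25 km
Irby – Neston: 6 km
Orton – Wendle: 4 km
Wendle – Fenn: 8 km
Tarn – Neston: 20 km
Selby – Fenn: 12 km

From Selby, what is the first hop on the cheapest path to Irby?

Candidate routes:
Selby - Fenn - Wendle - Tarn - Neston - Irby: 12+8+6+20+6 = 52
Selby - Ravel - Neston - Irby: 4+25+6 = 35
Selby - Fenn - Wendle - Orton - Neston - Irby: 12+8+4+24+6 = 54
Cheapest is Selby - Ravel - Neston - Irby at 35 km.
So from Selby the first move is to Ravel.

Ravel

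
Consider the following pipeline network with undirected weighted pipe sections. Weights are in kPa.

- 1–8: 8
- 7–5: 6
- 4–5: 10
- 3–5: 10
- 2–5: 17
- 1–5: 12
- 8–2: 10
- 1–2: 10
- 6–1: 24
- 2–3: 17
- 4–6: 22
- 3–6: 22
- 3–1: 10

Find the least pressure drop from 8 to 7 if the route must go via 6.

Shortest 8→6: 8–1–6 = 32
Shortest 6→7: 6–3–5–7 = 38
Total via 6: 32 + 38 = 70 kPa.

70 kPa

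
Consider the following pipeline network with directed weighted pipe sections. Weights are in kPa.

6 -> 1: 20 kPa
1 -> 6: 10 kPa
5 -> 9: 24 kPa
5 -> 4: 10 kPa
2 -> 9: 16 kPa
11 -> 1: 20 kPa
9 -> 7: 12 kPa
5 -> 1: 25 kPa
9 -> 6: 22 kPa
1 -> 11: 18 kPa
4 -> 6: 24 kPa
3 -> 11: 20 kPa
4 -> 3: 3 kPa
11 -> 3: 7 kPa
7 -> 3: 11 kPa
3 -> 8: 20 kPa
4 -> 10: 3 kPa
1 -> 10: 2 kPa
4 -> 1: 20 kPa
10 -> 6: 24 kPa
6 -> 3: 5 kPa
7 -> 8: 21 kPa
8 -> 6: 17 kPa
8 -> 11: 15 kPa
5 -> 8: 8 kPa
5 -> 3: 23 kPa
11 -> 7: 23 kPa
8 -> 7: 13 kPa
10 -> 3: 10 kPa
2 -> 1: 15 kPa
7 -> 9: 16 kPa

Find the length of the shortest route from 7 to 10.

53 kPa

Candidate routes:
7 - 9 - 6 - 1 - 10: 16+22+20+2 = 60
7 - 8 - 6 - 1 - 10: 21+17+20+2 = 60
7 - 8 - 11 - 1 - 10: 21+15+20+2 = 58
7 - 3 - 11 - 1 - 10: 11+20+20+2 = 53
The minimum is 53 kPa via 7 - 3 - 11 - 1 - 10.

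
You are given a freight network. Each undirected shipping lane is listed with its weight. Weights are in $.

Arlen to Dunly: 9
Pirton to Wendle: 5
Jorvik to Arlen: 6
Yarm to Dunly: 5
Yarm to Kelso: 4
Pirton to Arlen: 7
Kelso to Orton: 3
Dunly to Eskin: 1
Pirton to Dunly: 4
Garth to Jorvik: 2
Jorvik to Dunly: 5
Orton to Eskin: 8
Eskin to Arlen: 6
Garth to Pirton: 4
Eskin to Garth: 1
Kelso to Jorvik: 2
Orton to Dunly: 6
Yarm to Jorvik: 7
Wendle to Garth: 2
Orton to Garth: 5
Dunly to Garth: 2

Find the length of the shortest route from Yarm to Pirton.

Shortest distances from Yarm:
Yarm: 0
Kelso: 4  (via Yarm)
Dunly: 5  (via Yarm)
Eskin: 6  (via Dunly)
Jorvik: 6  (via Kelso)
Orton: 7  (via Kelso)
Garth: 7  (via Dunly)
Wendle: 9  (via Garth)
Pirton: 9  (via Dunly)
Shortest route: Yarm–Dunly–Pirton = $9.

$9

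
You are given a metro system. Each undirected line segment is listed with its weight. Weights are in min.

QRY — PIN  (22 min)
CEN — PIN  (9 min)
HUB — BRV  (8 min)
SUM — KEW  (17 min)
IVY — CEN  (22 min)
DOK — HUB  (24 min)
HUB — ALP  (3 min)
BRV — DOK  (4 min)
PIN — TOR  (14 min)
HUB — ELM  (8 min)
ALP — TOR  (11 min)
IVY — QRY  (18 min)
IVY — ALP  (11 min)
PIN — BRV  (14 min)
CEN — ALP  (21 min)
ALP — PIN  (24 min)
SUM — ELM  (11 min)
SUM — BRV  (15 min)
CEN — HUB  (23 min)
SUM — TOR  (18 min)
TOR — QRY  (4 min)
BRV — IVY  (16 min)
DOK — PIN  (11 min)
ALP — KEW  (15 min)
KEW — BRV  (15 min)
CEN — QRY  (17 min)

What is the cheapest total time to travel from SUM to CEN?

38 min

Settle nodes by increasing distance from SUM:
SUM: 0
ELM: 11  (via SUM)
BRV: 15  (via SUM)
KEW: 17  (via SUM)
TOR: 18  (via SUM)
HUB: 19  (via ELM)
DOK: 19  (via BRV)
ALP: 22  (via HUB)
QRY: 22  (via TOR)
PIN: 29  (via BRV)
IVY: 31  (via BRV)
CEN: 38  (via PIN)
Shortest route: SUM–BRV–PIN–CEN = 38 min.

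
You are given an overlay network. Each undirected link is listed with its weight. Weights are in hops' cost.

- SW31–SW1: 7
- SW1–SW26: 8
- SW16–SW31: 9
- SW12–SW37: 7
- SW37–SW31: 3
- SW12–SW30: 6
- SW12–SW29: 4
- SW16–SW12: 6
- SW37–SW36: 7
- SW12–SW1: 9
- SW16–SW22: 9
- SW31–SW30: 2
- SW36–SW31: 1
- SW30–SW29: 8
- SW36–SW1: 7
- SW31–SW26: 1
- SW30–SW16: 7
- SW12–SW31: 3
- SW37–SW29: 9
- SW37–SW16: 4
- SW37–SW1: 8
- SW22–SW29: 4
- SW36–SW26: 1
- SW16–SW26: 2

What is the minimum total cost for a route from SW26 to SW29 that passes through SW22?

15 hops' cost

Shortest SW26→SW22: SW26–SW16–SW22 = 11
Best SW22 to SW29: SW22–SW29 costing 4
Total via SW22: 11 + 4 = 15 hops' cost.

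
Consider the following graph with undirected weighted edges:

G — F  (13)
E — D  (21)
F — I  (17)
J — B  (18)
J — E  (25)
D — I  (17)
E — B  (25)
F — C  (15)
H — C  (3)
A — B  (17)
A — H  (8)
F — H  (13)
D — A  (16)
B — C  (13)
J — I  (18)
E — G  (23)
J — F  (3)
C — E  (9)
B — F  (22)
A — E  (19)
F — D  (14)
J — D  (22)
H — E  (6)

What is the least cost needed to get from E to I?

Candidate routes:
E–C–F–I: 9+15+17 = 41
E–D–I: 21+17 = 38
E–H–F–I: 6+13+17 = 36
E–H–F–J–I: 6+13+3+18 = 40
The minimum is 36 via E–H–F–I.

36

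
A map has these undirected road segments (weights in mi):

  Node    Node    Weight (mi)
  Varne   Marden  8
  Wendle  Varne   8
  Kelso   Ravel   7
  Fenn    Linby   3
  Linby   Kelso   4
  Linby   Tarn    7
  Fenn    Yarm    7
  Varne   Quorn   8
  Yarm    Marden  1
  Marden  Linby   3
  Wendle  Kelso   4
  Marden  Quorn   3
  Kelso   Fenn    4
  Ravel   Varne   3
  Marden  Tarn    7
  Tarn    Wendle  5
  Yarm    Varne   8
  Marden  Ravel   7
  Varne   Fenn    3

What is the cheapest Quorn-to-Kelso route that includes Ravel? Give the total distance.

17 mi

Best Quorn to Ravel: Quorn–Marden–Ravel costing 10
Best Ravel to Kelso: Ravel–Kelso costing 7
Total via Ravel: 10 + 7 = 17 mi.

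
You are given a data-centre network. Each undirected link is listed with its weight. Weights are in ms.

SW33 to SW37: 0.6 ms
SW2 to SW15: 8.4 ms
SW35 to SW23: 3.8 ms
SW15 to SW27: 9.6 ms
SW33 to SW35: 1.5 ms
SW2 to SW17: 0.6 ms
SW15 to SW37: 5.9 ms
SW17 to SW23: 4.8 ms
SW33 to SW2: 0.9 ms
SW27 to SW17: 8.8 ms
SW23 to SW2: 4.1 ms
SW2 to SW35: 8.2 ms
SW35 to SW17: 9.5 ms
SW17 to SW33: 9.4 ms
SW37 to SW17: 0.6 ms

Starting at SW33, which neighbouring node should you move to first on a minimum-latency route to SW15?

Enumerating some paths:
SW33–SW2–SW17–SW37–SW15: 0.9+0.6+0.6+5.9 = 8
SW33–SW37–SW15: 0.6+5.9 = 6.5
SW33–SW2–SW15: 0.9+8.4 = 9.3
Cheapest is SW33–SW37–SW15 at 6.5 ms.
So from SW33 the first move is to SW37.

SW37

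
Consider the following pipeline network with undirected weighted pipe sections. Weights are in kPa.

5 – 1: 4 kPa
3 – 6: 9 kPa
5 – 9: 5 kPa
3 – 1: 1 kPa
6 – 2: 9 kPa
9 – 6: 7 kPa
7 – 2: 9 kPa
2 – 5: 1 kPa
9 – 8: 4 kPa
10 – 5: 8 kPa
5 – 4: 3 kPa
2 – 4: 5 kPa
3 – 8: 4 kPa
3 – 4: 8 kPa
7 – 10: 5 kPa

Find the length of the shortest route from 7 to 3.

15 kPa

Running Dijkstra from 7:
7: 0
10: 5  (via 7)
2: 9  (via 7)
5: 10  (via 2)
4: 13  (via 5)
1: 14  (via 5)
3: 15  (via 1)
Shortest route: 7 → 2 → 5 → 1 → 3 = 15 kPa.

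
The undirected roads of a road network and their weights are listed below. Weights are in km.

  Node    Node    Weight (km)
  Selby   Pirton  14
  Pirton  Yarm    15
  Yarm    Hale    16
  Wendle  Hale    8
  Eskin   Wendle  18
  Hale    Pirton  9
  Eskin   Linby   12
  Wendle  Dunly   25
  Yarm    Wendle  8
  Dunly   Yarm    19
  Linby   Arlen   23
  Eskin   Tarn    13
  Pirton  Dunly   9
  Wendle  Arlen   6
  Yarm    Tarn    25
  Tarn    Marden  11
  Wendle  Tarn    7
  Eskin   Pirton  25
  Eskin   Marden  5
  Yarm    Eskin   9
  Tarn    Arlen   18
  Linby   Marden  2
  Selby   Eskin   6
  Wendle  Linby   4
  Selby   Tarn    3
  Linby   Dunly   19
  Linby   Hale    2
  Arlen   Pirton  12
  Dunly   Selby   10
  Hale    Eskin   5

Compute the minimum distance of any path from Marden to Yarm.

14 km

Candidate routes:
Marden - Linby - Hale - Eskin - Yarm: 2+2+5+9 = 18
Marden - Eskin - Yarm: 5+9 = 14
Marden - Linby - Hale - Yarm: 2+2+16 = 20
The minimum is 14 km via Marden - Eskin - Yarm.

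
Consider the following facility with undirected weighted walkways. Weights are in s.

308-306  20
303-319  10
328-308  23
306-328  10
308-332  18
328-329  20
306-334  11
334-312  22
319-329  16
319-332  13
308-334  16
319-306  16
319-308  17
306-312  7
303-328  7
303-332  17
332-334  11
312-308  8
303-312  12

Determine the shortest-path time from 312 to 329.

37 s

Settle nodes by increasing distance from 312:
312: 0
306: 7  (via 312)
308: 8  (via 312)
303: 12  (via 312)
328: 17  (via 306)
334: 18  (via 306)
319: 22  (via 303)
332: 26  (via 308)
329: 37  (via 328)
Shortest route: 312 → 306 → 328 → 329 = 37 s.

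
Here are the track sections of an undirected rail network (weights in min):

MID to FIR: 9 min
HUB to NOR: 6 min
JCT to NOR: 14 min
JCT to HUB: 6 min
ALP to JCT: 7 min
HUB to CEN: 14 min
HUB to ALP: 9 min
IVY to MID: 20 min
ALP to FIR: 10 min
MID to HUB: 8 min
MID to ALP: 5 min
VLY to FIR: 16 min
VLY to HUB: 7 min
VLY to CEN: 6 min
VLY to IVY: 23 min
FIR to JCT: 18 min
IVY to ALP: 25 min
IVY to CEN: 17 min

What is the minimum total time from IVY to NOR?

34 min

Running Dijkstra from IVY:
IVY: 0
CEN: 17  (via IVY)
MID: 20  (via IVY)
VLY: 23  (via IVY)
ALP: 25  (via IVY)
HUB: 28  (via MID)
FIR: 29  (via MID)
JCT: 32  (via ALP)
NOR: 34  (via HUB)
Shortest route: IVY → MID → HUB → NOR = 34 min.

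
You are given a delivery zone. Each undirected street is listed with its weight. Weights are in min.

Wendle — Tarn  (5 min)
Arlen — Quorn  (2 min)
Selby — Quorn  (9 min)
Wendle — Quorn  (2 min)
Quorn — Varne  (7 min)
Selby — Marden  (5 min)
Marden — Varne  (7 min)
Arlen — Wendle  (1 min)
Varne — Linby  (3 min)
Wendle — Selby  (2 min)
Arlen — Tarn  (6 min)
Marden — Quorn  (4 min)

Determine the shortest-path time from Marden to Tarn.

11 min

Settle nodes by increasing distance from Marden:
Marden: 0
Quorn: 4  (via Marden)
Selby: 5  (via Marden)
Wendle: 6  (via Quorn)
Arlen: 6  (via Quorn)
Varne: 7  (via Marden)
Linby: 10  (via Varne)
Tarn: 11  (via Wendle)
Shortest route: Marden → Quorn → Wendle → Tarn = 11 min.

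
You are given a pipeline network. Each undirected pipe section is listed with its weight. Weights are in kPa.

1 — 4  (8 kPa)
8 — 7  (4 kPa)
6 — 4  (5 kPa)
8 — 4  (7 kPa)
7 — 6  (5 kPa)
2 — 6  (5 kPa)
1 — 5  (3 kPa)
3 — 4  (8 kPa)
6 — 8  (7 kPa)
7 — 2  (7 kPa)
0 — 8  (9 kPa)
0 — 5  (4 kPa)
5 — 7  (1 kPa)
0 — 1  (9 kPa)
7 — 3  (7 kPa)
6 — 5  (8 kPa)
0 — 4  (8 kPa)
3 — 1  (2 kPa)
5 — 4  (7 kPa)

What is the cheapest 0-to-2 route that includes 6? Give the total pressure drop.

Shortest 0→6: 0 → 5 → 7 → 6 = 10
Best 6 to 2: 6 → 2 costing 5
Total via 6: 10 + 5 = 15 kPa.

15 kPa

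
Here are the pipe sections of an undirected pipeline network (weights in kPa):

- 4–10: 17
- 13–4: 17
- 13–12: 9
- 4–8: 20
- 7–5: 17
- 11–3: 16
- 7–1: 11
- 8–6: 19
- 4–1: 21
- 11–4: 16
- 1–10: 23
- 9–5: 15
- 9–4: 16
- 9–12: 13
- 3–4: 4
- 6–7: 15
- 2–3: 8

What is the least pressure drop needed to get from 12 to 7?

Running Dijkstra from 12:
12: 0
13: 9  (via 12)
9: 13  (via 12)
4: 26  (via 13)
5: 28  (via 9)
3: 30  (via 4)
2: 38  (via 3)
11: 42  (via 4)
10: 43  (via 4)
7: 45  (via 5)
Shortest route: 12–9–5–7 = 45 kPa.

45 kPa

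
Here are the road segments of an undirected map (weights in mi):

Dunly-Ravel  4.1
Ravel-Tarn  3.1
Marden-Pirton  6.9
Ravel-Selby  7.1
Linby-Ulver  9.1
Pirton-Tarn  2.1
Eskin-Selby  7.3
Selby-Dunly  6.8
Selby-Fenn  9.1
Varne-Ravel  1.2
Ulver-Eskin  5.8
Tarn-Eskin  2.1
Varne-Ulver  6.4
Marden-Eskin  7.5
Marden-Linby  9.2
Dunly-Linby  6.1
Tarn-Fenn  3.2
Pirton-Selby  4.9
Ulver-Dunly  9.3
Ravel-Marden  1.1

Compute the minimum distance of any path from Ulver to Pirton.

Enumerating some paths:
Ulver–Eskin–Tarn–Pirton: 5.8+2.1+2.1 = 10
Ulver–Varne–Ravel–Marden–Pirton: 6.4+1.2+1.1+6.9 = 15.6
Ulver–Varne–Ravel–Tarn–Pirton: 6.4+1.2+3.1+2.1 = 12.8
Cheapest is Ulver–Eskin–Tarn–Pirton at 10 mi.

10 mi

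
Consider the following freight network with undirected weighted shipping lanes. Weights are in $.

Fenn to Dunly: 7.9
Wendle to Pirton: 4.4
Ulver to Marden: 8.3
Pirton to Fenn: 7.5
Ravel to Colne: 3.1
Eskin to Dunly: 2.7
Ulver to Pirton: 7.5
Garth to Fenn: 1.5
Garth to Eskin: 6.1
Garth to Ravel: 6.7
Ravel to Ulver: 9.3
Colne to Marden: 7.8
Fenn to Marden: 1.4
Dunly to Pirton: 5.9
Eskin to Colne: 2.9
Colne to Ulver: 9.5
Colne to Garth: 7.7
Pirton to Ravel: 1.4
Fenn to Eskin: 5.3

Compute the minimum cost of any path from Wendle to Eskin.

$11.8

Running Dijkstra from Wendle:
Wendle: 0
Pirton: 4.4  (via Wendle)
Ravel: 5.8  (via Pirton)
Colne: 8.9  (via Ravel)
Dunly: 10.3  (via Pirton)
Eskin: 11.8  (via Colne)
Shortest route: Wendle–Pirton–Ravel–Colne–Eskin = $11.8.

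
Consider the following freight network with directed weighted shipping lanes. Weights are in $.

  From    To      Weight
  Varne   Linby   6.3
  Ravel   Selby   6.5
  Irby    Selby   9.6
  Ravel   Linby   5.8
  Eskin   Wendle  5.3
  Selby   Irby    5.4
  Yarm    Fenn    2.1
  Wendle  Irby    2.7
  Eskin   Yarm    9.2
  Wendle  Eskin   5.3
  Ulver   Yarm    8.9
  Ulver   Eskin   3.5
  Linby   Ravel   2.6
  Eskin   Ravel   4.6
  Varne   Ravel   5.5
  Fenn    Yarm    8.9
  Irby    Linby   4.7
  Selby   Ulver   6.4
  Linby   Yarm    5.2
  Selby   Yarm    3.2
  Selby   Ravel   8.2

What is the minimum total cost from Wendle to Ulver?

Candidate routes:
Wendle - Irby - Linby - Ravel - Selby - Ulver: 2.7+4.7+2.6+6.5+6.4 = 22.9
Wendle - Irby - Selby - Ulver: 2.7+9.6+6.4 = 18.7
Wendle - Eskin - Ravel - Selby - Ulver: 5.3+4.6+6.5+6.4 = 22.8
The minimum is $18.7 via Wendle - Irby - Selby - Ulver.

$18.7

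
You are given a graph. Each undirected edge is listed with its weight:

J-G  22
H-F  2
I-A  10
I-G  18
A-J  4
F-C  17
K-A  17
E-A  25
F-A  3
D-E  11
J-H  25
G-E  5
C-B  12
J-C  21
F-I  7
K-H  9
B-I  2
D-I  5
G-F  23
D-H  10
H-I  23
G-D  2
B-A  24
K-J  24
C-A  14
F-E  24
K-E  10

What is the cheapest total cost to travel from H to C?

Candidate routes:
H → F → C: 2+17 = 19
H → F → I → B → C: 2+7+2+12 = 23
The minimum is 19 via H → F → C.

19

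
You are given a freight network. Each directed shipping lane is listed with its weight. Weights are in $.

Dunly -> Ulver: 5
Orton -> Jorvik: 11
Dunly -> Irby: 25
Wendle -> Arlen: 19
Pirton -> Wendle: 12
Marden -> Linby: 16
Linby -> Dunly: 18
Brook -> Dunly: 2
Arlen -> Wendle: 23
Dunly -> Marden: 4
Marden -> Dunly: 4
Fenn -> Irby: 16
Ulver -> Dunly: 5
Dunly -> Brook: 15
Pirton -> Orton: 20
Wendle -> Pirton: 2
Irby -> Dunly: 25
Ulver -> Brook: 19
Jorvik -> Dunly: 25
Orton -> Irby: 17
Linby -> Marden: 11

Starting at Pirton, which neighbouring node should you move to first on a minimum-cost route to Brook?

Orton

Enumerating some paths:
Pirton–Orton–Irby–Dunly–Brook: 20+17+25+15 = 77
Pirton–Orton–Jorvik–Dunly–Brook: 20+11+25+15 = 71
Pirton–Orton–Jorvik–Dunly–Ulver–Brook: 20+11+25+5+19 = 80
Cheapest is Pirton–Orton–Jorvik–Dunly–Brook at $71.
So from Pirton the first move is to Orton.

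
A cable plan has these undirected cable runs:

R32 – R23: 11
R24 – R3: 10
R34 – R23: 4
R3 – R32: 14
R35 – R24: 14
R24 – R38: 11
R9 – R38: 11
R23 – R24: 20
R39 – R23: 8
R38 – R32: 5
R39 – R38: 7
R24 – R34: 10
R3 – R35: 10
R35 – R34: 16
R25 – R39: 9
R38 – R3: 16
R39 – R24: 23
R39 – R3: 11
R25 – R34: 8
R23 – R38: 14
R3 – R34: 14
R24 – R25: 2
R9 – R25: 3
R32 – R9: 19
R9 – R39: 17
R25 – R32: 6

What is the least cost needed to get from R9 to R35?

19

Running Dijkstra from R9:
R9: 0
R25: 3  (via R9)
R24: 5  (via R25)
R32: 9  (via R25)
R38: 11  (via R9)
R34: 11  (via R25)
R39: 12  (via R25)
R23: 15  (via R34)
R3: 15  (via R24)
R35: 19  (via R24)
Shortest route: R9 → R25 → R24 → R35 = 19.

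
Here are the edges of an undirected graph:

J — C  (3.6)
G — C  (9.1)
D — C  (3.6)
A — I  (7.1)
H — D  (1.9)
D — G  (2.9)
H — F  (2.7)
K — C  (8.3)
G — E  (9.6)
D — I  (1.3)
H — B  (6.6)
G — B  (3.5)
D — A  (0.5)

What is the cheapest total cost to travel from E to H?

14.4

Shortest distances from E:
E: 0
G: 9.6  (via E)
D: 12.5  (via G)
A: 13  (via D)
B: 13.1  (via G)
I: 13.8  (via D)
H: 14.4  (via D)
Shortest route: E → G → D → H = 14.4.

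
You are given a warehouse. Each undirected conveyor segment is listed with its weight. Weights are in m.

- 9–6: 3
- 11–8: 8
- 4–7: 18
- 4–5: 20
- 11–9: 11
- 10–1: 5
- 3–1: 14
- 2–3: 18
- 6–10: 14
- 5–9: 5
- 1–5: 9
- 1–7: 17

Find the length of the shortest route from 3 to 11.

Candidate routes:
3–1–10–6–9–11: 14+5+14+3+11 = 47
3–1–7–4–5–9–11: 14+17+18+20+5+11 = 85
3–1–5–9–11: 14+9+5+11 = 39
The minimum is 39 m via 3–1–5–9–11.

39 m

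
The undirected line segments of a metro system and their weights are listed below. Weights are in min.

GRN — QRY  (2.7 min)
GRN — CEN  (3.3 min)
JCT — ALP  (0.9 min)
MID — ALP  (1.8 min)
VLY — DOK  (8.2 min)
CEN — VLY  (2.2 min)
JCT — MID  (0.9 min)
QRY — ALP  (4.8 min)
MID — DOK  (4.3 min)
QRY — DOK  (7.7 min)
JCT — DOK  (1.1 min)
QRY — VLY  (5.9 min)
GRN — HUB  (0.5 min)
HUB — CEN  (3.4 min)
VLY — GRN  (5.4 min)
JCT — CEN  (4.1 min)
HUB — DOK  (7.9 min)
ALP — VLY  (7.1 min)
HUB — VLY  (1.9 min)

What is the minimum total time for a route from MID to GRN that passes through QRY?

9.3 min

Best MID to QRY: MID → ALP → QRY costing 6.6
Shortest QRY→GRN: QRY → GRN = 2.7
Total via QRY: 6.6 + 2.7 = 9.3 min.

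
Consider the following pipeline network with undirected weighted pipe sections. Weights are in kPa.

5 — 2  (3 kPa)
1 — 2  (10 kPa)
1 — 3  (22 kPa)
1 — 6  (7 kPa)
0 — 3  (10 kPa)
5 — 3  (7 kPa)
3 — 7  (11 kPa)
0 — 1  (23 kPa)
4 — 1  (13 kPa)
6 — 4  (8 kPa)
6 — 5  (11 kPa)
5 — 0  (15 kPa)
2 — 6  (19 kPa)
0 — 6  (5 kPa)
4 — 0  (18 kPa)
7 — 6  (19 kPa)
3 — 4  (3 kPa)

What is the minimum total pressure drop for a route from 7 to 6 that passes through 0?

26 kPa

Best 7 to 0: 7–3–0 costing 21
Best 0 to 6: 0–6 costing 5
Total via 0: 21 + 5 = 26 kPa.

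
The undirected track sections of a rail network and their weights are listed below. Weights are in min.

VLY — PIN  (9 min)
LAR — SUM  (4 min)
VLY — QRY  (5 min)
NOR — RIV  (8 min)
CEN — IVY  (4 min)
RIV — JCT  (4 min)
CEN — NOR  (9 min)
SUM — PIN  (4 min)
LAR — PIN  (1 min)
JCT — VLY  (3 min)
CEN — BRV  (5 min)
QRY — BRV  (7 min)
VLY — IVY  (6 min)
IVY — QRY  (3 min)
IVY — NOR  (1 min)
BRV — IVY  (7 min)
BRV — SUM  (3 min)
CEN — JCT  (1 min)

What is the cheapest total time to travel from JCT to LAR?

13 min

Compare a few routes:
JCT → CEN → BRV → SUM → PIN → LAR: 1+5+3+4+1 = 14
JCT → CEN → BRV → SUM → LAR: 1+5+3+4 = 13
JCT → CEN → IVY → BRV → SUM → LAR: 1+4+7+3+4 = 19
The minimum is 13 min via JCT → CEN → BRV → SUM → LAR.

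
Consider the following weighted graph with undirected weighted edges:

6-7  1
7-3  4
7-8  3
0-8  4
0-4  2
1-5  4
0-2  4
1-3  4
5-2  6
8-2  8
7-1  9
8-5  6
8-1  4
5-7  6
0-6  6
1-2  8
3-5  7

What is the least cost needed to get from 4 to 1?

10

Running Dijkstra from 4:
4: 0
0: 2  (via 4)
2: 6  (via 0)
8: 6  (via 0)
6: 8  (via 0)
7: 9  (via 8)
1: 10  (via 8)
Shortest route: 4 → 0 → 8 → 1 = 10.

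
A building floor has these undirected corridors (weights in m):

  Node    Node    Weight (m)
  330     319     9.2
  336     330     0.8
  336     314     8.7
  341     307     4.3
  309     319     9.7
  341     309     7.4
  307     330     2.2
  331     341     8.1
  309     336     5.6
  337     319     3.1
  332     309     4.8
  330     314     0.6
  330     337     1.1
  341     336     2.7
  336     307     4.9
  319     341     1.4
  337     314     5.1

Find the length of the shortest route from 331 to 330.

Shortest distances from 331:
331: 0
341: 8.1  (via 331)
319: 9.5  (via 341)
336: 10.8  (via 341)
330: 11.6  (via 336)
Shortest route: 331–341–336–330 = 11.6 m.

11.6 m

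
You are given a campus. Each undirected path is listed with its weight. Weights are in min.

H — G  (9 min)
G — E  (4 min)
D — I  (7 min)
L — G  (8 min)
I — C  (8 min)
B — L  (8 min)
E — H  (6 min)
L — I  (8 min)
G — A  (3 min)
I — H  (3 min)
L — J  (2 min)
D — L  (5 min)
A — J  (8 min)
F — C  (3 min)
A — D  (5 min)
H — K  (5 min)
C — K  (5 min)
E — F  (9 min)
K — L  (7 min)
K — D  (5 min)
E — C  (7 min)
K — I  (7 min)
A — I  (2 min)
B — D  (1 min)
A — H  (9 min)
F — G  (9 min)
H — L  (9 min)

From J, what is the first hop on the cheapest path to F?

L

Compare a few routes:
J - L - K - C - F: 2+7+5+3 = 17
J - L - D - K - C - F: 2+5+5+5+3 = 20
J - A - G - F: 8+3+9 = 20
J - L - G - F: 2+8+9 = 19
The minimum is 17 min via J - L - K - C - F.
So from J the first move is to L.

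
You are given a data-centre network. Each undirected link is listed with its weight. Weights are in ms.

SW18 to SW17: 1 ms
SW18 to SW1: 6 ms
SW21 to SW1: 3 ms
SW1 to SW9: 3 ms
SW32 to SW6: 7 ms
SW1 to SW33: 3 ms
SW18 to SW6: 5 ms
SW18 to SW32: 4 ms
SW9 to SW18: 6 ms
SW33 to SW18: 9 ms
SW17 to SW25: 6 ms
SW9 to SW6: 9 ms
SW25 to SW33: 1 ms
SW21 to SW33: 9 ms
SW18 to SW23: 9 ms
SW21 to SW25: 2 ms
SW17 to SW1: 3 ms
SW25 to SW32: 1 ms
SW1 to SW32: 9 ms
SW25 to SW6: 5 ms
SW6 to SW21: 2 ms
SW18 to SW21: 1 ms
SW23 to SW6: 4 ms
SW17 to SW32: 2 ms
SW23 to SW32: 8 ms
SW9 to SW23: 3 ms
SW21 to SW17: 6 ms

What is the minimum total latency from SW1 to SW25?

Candidate routes:
SW1 - SW33 - SW25: 3+1 = 4
SW1 - SW21 - SW25: 3+2 = 5
The minimum is 4 ms via SW1 - SW33 - SW25.

4 ms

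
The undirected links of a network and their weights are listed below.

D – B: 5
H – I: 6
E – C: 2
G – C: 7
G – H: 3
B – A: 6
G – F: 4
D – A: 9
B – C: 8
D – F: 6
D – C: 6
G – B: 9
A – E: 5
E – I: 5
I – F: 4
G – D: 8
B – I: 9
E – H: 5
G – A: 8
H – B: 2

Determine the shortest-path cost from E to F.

9

Running Dijkstra from E:
E: 0
C: 2  (via E)
A: 5  (via E)
H: 5  (via E)
I: 5  (via E)
B: 7  (via H)
D: 8  (via C)
G: 8  (via H)
F: 9  (via I)
Shortest route: E → I → F = 9.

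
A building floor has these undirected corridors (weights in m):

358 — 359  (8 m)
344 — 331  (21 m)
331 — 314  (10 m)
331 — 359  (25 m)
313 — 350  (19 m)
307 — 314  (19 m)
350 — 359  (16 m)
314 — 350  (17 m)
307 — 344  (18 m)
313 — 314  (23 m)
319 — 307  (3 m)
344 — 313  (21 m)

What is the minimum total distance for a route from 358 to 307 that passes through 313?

82 m

Shortest 358→313: 358–359–350–313 = 43
Best 313 to 307: 313–344–307 costing 39
Total via 313: 43 + 39 = 82 m.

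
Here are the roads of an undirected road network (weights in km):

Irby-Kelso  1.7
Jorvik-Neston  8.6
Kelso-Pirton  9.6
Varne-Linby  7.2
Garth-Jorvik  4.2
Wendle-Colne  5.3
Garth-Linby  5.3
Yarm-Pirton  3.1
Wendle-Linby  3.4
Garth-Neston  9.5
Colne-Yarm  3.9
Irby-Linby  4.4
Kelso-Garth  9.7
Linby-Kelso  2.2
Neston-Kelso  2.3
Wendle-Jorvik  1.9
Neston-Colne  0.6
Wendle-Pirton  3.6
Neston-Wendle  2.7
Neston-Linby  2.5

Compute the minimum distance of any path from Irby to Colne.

Shortest distances from Irby:
Irby: 0
Kelso: 1.7  (via Irby)
Linby: 3.9  (via Kelso)
Neston: 4  (via Kelso)
Colne: 4.6  (via Neston)
Shortest route: Irby → Kelso → Neston → Colne = 4.6 km.

4.6 km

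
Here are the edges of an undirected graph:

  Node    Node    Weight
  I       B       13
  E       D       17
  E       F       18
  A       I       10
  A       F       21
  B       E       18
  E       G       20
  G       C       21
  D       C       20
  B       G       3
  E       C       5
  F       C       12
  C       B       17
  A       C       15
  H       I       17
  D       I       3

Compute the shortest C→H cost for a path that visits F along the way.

60

Best C to F: C–F costing 12
Shortest F→H: F–A–I–H = 48
Total via F: 12 + 48 = 60.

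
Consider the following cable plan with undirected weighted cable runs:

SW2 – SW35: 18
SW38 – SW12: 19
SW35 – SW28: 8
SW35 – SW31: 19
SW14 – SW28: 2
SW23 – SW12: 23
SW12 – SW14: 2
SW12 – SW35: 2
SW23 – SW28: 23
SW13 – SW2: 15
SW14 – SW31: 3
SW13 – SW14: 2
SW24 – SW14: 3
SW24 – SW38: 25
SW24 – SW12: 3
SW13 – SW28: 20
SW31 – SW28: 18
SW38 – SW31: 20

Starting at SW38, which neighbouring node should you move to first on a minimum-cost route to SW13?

Enumerating some paths:
SW38–SW12–SW14–SW13: 19+2+2 = 23
SW38–SW31–SW14–SW13: 20+3+2 = 25
SW38–SW12–SW24–SW14–SW13: 19+3+3+2 = 27
The minimum is 23 via SW38–SW12–SW14–SW13.
So from SW38 the first move is to SW12.

SW12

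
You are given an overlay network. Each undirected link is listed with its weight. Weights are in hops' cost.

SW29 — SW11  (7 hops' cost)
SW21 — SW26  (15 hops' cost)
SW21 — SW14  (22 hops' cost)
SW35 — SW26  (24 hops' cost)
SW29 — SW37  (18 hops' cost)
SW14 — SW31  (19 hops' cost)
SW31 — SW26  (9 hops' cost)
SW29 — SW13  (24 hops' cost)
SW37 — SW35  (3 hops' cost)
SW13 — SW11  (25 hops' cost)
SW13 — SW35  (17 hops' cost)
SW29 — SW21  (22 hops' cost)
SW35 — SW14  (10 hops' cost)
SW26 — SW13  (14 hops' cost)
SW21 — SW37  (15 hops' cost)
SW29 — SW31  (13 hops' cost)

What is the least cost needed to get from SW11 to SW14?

Running Dijkstra from SW11:
SW11: 0
SW29: 7  (via SW11)
SW31: 20  (via SW29)
SW13: 25  (via SW11)
SW37: 25  (via SW29)
SW35: 28  (via SW37)
SW26: 29  (via SW31)
SW21: 29  (via SW29)
SW14: 38  (via SW35)
Shortest route: SW11 → SW29 → SW37 → SW35 → SW14 = 38 hops' cost.

38 hops' cost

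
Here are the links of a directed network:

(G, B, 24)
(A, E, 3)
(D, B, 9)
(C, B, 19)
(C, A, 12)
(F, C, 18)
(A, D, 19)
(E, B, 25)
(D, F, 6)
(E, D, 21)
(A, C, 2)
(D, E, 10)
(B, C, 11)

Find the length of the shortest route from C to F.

Enumerating some paths:
C–A–D–F: 12+19+6 = 37
C–A–E–D–F: 12+3+21+6 = 42
Cheapest is C–A–D–F at 37.

37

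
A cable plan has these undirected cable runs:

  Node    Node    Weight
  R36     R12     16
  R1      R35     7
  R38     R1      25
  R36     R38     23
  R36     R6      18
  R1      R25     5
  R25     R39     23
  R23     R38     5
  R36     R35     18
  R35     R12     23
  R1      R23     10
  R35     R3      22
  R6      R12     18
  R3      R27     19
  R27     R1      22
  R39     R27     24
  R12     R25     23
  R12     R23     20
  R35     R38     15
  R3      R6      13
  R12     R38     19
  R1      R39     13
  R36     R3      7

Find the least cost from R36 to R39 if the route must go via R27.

Best R36 to R27: R36–R3–R27 costing 26
Shortest R27→R39: R27–R39 = 24
Total via R27: 26 + 24 = 50.

50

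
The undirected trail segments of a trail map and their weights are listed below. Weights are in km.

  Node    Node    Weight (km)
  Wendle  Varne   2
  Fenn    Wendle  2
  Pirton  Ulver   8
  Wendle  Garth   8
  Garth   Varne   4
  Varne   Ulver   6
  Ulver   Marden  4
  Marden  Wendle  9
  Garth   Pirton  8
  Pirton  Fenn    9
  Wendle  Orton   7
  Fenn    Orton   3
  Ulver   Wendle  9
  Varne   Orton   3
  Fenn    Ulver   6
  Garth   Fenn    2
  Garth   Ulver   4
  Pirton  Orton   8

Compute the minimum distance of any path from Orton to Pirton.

8 km

Compare a few routes:
Orton - Fenn - Pirton: 3+9 = 12
Orton - Pirton: 8 = 8
The minimum is 8 km via Orton - Pirton.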